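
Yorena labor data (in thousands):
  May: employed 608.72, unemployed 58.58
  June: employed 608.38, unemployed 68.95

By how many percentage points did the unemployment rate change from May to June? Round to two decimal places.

May: labor force = 608.72 + 58.58 = 667.30; u = 58.58/667.30 = 8.78%.
June: labor force = 608.38 + 68.95 = 677.33; u = 68.95/677.33 = 10.18%.
Change = 10.18% − 8.78% = +1.40 pp.

The unemployment rate changed by +1.40 percentage points.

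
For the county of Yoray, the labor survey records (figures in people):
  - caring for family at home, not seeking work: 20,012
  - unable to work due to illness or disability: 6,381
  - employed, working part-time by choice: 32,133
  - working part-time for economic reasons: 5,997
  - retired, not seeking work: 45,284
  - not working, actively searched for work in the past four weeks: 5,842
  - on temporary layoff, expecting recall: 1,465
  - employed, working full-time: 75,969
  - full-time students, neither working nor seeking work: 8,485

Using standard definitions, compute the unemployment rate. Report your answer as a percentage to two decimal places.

Unemployment rate ≈ 6.02%.

Employed = 32,133 + 5,997 + 75,969 = 114,099 (anyone who worked, including part-time for economic reasons, counts as employed).
Unemployed = 5,842 + 1,465 = 7,307 (jobless and actively searching, or on temporary layoff).
Labor force = 114,099 + 7,307 = 121,406.
Unemployment rate = 7,307 / 121,406 = 6.02%.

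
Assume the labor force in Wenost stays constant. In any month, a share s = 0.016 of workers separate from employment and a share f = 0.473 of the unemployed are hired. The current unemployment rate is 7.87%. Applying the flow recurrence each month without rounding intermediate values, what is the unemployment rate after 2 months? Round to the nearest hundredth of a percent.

With a fixed labor force, u_{t+1} = u_t + s·(1−u_t) − f·u_t = u_t·(1−s−f) + s.
Here 1−s−f = 0.511 and s = 0.016.
u_1 = 0.078700 × 0.511 + 0.016 = 0.056216.
u_2 = 0.056216 × 0.511 + 0.016 = 0.044726.

Unemployment rate after two months ≈ 4.47%.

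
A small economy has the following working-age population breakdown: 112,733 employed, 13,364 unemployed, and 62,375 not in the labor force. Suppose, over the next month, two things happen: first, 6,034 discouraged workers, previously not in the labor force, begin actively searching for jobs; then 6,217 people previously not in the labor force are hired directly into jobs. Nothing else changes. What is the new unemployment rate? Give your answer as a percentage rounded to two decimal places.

New unemployment rate ≈ 14.02%.

Initially, labor force = 112,733 + 13,364 = 126,097, so u = 13,364/126,097 = 10.60%.
After the first change, unemployed and labor force both rise by 6,034 → E = 112,733, U = 19,398, labor force = 132,131.
After the second change, employed and labor force both rise by 6,217; unemployed unchanged → E = 118,950, U = 19,398, labor force = 138,348.
New unemployment rate = 19,398 / 138,348 = 14.02%.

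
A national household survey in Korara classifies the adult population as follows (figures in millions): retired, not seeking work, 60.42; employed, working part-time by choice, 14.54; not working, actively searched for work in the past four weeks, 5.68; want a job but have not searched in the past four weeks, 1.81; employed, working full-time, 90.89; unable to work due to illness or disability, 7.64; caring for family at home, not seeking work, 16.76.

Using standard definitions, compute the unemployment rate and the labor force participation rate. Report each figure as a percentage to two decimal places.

Employed = 14.54 + 90.89 = 105.43 million.
Unemployed = 5.68 million.
Labor force = 105.43 + 5.68 = 111.11 million.
Not in labor force = 60.42 + 1.81 + 7.64 + 16.76 = 86.63 million (those not working and not actively searching are outside the labor force — including those who want a job but have given up searching).
Civilian working-age population = 111.11 + 86.63 = 197.74 million.
Unemployment rate = 5.68 / 111.11 = 5.11%.
Labor force participation rate = 111.11 / 197.74 = 56.19%.

Unemployment rate ≈ 5.11%; labor force participation rate ≈ 56.19%.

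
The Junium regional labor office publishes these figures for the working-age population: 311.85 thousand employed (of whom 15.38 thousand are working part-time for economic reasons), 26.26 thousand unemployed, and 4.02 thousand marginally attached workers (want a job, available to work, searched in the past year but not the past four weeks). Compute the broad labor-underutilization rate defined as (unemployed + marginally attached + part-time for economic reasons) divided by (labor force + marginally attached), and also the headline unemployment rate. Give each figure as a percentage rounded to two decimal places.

Broad underutilization rate ≈ 13.35%; headline unemployment rate ≈ 7.77%.

Labor force = 311.85 + 26.26 = 338.11 thousand.
Numerator = 26.26 + 4.02 + 15.38 = 45.66 thousand.
Denominator = 338.11 + 4.02 = 342.13 thousand.
Broad rate = 45.66 / 342.13 = 13.35%.
Headline unemployment rate = 26.26 / 338.11 = 7.77%.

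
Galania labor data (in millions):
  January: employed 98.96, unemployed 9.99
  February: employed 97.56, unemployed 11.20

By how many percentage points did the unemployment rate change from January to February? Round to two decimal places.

The unemployment rate changed by +1.13 percentage points.

January: labor force = 98.96 + 9.99 = 108.95; u = 9.99/108.95 = 9.17%.
February: labor force = 97.56 + 11.20 = 108.76; u = 11.20/108.76 = 10.30%.
Change = 10.30% − 9.17% = +1.13 pp.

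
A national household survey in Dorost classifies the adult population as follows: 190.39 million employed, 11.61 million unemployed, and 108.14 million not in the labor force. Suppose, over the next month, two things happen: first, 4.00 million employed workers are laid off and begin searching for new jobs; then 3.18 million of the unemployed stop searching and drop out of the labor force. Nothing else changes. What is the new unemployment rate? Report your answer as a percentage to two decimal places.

Initially, labor force = 190.39 + 11.61 = 202.00 million, so u = 11.61/202.00 = 5.75%.
After the first change, employed falls and unemployed rises by 4.00; labor force unchanged → E = 186.39, U = 15.61, labor force = 202.00 million.
After the second change, unemployed and labor force both fall by 3.18 → E = 186.39, U = 12.43, labor force = 198.82 million.
New unemployment rate = 12.43 / 198.82 = 6.25%.

New unemployment rate ≈ 6.25%.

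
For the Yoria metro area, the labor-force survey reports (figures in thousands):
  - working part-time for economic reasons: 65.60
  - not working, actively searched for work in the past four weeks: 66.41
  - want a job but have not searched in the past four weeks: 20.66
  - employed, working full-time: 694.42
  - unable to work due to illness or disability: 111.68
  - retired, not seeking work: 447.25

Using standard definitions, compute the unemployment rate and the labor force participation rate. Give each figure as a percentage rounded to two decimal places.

Unemployment rate ≈ 8.04%; labor force participation rate ≈ 58.78%.

Employed = 65.60 + 694.42 = 760.02 thousand (anyone who worked, including part-time for economic reasons, counts as employed).
Unemployed = 66.41 thousand.
Labor force = 760.02 + 66.41 = 826.43 thousand.
Not in labor force = 20.66 + 111.68 + 447.25 = 579.59 thousand (those not working and not actively searching are outside the labor force — including those who want a job but have given up searching).
Civilian working-age population = 826.43 + 579.59 = 1,406.02 thousand.
Unemployment rate = 66.41 / 826.43 = 8.04%.
Labor force participation rate = 826.43 / 1,406.02 = 58.78%.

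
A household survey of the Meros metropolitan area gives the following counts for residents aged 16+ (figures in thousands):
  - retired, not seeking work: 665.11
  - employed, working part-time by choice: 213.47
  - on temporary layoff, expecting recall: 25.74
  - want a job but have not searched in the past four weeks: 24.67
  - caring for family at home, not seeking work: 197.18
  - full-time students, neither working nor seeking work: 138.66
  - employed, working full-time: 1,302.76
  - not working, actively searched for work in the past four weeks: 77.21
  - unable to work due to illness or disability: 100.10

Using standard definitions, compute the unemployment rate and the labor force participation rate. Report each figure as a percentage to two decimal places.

Employed = 213.47 + 1,302.76 = 1,516.23 thousand.
Unemployed = 25.74 + 77.21 = 102.95 thousand (jobless and actively searching, or on temporary layoff).
Labor force = 1,516.23 + 102.95 = 1,619.18 thousand.
Not in labor force = 665.11 + 24.67 + 197.18 + 138.66 + 100.10 = 1,125.72 thousand (those not working and not actively searching are outside the labor force — including those who want a job but have given up searching).
Civilian working-age population = 1,619.18 + 1,125.72 = 2,744.90 thousand.
Unemployment rate = 102.95 / 1,619.18 = 6.36%.
Labor force participation rate = 1,619.18 / 2,744.90 = 58.99%.

Unemployment rate ≈ 6.36%; labor force participation rate ≈ 58.99%.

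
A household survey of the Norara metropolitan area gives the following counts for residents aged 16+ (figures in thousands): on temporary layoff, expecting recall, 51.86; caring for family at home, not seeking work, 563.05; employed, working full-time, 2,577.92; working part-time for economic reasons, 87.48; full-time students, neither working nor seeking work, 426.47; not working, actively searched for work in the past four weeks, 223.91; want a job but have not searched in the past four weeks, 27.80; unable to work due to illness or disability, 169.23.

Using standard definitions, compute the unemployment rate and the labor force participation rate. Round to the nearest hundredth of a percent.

Employed = 2,577.92 + 87.48 = 2,665.40 thousand (anyone who worked, including part-time for economic reasons, counts as employed).
Unemployed = 51.86 + 223.91 = 275.77 thousand (jobless and actively searching, or on temporary layoff).
Labor force = 2,665.40 + 275.77 = 2,941.17 thousand.
Not in labor force = 563.05 + 426.47 + 27.80 + 169.23 = 1,186.55 thousand (those not working and not actively searching are outside the labor force — including those who want a job but have given up searching).
Civilian working-age population = 2,941.17 + 1,186.55 = 4,127.72 thousand.
Unemployment rate = 275.77 / 2,941.17 = 9.38%.
Labor force participation rate = 2,941.17 / 4,127.72 = 71.25%.

Unemployment rate ≈ 9.38%; labor force participation rate ≈ 71.25%.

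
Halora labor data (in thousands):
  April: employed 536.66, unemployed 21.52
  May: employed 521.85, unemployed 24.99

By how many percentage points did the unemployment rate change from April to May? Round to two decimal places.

The unemployment rate changed by +0.71 percentage points.

April: labor force = 536.66 + 21.52 = 558.18; u = 21.52/558.18 = 3.86%.
May: labor force = 521.85 + 24.99 = 546.84; u = 24.99/546.84 = 4.57%.
Change = 4.57% − 3.86% = +0.71 pp.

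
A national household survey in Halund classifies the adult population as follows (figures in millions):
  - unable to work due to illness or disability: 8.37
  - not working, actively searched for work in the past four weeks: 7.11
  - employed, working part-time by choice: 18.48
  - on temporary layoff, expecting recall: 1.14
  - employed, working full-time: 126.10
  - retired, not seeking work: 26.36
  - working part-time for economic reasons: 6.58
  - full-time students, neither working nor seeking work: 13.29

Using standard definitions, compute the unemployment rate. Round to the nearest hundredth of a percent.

Unemployment rate ≈ 5.18%.

Employed = 18.48 + 126.10 + 6.58 = 151.16 million (anyone who worked, including part-time for economic reasons, counts as employed).
Unemployed = 7.11 + 1.14 = 8.25 million (jobless and actively searching, or on temporary layoff).
Labor force = 151.16 + 8.25 = 159.41 million.
Unemployment rate = 8.25 / 159.41 = 5.18%.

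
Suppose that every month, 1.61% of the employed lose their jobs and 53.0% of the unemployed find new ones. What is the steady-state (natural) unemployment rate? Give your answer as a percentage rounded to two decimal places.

Steady-state unemployment rate ≈ 2.95%.

At steady state the flows balance: s·E = f·U, so U/(E+U) = s/(s+f).
u* = 1.61 / (1.61 + 53.0) = 1.61 / 54.61 = 2.95%.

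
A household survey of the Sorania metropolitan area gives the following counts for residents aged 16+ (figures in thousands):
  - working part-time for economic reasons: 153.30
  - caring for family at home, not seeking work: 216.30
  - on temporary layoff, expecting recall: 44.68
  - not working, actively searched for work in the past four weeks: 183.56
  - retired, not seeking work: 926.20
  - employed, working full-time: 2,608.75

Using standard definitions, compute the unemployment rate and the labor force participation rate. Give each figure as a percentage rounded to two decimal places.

Employed = 153.30 + 2,608.75 = 2,762.05 thousand (anyone who worked, including part-time for economic reasons, counts as employed).
Unemployed = 44.68 + 183.56 = 228.24 thousand (jobless and actively searching, or on temporary layoff).
Labor force = 2,762.05 + 228.24 = 2,990.29 thousand.
Not in labor force = 216.30 + 926.20 = 1,142.50 thousand (those not working and not actively searching are outside the labor force).
Civilian working-age population = 2,990.29 + 1,142.50 = 4,132.79 thousand.
Unemployment rate = 228.24 / 2,990.29 = 7.63%.
Labor force participation rate = 2,990.29 / 4,132.79 = 72.36%.

Unemployment rate ≈ 7.63%; labor force participation rate ≈ 72.36%.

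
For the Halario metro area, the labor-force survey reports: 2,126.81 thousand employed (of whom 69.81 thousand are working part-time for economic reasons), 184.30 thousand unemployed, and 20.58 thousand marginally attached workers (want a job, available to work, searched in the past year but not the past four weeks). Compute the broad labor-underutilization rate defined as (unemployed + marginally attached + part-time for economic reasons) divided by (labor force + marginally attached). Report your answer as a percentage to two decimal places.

Broad underutilization rate ≈ 11.78%.

Labor force = 2,126.81 + 184.30 = 2,311.11 thousand.
Numerator = 184.30 + 20.58 + 69.81 = 274.69 thousand.
Denominator = 2,311.11 + 20.58 = 2,331.69 thousand.
Broad rate = 274.69 / 2,331.69 = 11.78%.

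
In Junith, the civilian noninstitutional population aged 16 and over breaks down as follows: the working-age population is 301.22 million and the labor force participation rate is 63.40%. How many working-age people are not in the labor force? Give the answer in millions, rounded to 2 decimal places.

Share not in the labor force = 1 − 0.6340 = 0.3660.
Not in labor force = 0.3660 × 301.22 ≈ 110.25 million.

About 110.25 million are not in the labor force.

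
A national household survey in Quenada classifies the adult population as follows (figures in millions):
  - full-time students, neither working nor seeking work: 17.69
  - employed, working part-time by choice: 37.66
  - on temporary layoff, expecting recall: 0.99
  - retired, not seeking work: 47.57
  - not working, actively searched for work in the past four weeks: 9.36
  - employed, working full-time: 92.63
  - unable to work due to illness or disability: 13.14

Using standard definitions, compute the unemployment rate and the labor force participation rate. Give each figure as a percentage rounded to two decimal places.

Employed = 37.66 + 92.63 = 130.29 million.
Unemployed = 0.99 + 9.36 = 10.35 million (jobless and actively searching, or on temporary layoff).
Labor force = 130.29 + 10.35 = 140.64 million.
Not in labor force = 17.69 + 47.57 + 13.14 = 78.40 million (those not working and not actively searching are outside the labor force).
Civilian working-age population = 140.64 + 78.40 = 219.04 million.
Unemployment rate = 10.35 / 140.64 = 7.36%.
Labor force participation rate = 140.64 / 219.04 = 64.21%.

Unemployment rate ≈ 7.36%; labor force participation rate ≈ 64.21%.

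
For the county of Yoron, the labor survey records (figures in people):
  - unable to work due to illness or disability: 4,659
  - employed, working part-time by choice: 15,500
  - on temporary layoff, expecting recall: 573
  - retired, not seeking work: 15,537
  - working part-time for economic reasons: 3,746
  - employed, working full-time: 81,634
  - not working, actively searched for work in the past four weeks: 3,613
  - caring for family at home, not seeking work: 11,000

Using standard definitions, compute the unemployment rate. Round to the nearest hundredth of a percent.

Employed = 15,500 + 3,746 + 81,634 = 100,880 (anyone who worked, including part-time for economic reasons, counts as employed).
Unemployed = 573 + 3,613 = 4,186 (jobless and actively searching, or on temporary layoff).
Labor force = 100,880 + 4,186 = 105,066.
Unemployment rate = 4,186 / 105,066 = 3.98%.

Unemployment rate ≈ 3.98%.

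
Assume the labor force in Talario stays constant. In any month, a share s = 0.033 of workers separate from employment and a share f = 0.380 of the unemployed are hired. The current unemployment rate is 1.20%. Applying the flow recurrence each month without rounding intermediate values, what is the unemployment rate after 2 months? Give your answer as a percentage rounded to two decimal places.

With a fixed labor force, u_{t+1} = u_t + s·(1−u_t) − f·u_t = u_t·(1−s−f) + s.
Here 1−s−f = 0.587 and s = 0.033.
u_1 = 0.012000 × 0.587 + 0.033 = 0.040044.
u_2 = 0.040044 × 0.587 + 0.033 = 0.056506.

Unemployment rate after two months ≈ 5.65%.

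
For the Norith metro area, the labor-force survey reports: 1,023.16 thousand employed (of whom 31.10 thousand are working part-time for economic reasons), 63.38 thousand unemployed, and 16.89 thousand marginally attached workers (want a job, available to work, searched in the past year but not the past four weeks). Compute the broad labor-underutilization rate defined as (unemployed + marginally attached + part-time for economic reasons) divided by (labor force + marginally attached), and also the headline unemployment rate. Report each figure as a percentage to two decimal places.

Broad underutilization rate ≈ 10.09%; headline unemployment rate ≈ 5.83%.

Labor force = 1,023.16 + 63.38 = 1,086.54 thousand.
Numerator = 63.38 + 16.89 + 31.10 = 111.37 thousand.
Denominator = 1,086.54 + 16.89 = 1,103.43 thousand.
Broad rate = 111.37 / 1,103.43 = 10.09%.
Headline unemployment rate = 63.38 / 1,086.54 = 5.83%.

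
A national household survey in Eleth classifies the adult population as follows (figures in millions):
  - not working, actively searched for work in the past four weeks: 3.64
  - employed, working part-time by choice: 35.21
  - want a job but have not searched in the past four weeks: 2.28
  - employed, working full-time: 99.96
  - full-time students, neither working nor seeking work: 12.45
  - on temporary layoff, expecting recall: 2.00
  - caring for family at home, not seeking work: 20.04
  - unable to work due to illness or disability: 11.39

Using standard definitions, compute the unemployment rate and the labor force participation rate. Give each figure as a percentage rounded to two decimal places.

Unemployment rate ≈ 4.01%; labor force participation rate ≈ 75.31%.

Employed = 35.21 + 99.96 = 135.17 million.
Unemployed = 3.64 + 2.00 = 5.64 million (jobless and actively searching, or on temporary layoff).
Labor force = 135.17 + 5.64 = 140.81 million.
Not in labor force = 2.28 + 12.45 + 20.04 + 11.39 = 46.16 million (those not working and not actively searching are outside the labor force — including those who want a job but have given up searching).
Civilian working-age population = 140.81 + 46.16 = 186.97 million.
Unemployment rate = 5.64 / 140.81 = 4.01%.
Labor force participation rate = 140.81 / 186.97 = 75.31%.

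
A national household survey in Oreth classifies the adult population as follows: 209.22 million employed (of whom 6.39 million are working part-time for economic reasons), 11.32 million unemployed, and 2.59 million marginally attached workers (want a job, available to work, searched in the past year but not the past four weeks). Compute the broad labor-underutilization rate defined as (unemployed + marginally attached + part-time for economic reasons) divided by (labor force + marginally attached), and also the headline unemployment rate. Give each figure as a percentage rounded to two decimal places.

Broad underutilization rate ≈ 9.10%; headline unemployment rate ≈ 5.13%.

Labor force = 209.22 + 11.32 = 220.54 million.
Numerator = 11.32 + 2.59 + 6.39 = 20.30 million.
Denominator = 220.54 + 2.59 = 223.13 million.
Broad rate = 20.30 / 223.13 = 9.10%.
Headline unemployment rate = 11.32 / 220.54 = 5.13%.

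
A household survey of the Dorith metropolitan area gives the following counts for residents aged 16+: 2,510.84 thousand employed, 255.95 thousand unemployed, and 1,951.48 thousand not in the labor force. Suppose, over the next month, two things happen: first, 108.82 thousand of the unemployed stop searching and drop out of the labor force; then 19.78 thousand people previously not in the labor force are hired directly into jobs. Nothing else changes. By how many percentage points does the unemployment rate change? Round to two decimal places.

Initially, labor force = 2,510.84 + 255.95 = 2,766.79 thousand, so u = 255.95/2,766.79 = 9.25%.
After the first change, unemployed and labor force both fall by 108.82 → E = 2,510.84, U = 147.13, labor force = 2,657.97 thousand.
After the second change, employed and labor force both rise by 19.78; unemployed unchanged → E = 2,530.62, U = 147.13, labor force = 2,677.75 thousand.
New unemployment rate = 147.13 / 2,677.75 = 5.49%.
Change = 5.49% − 9.25% = −3.76 percentage points.

The unemployment rate changes by −3.76 percentage points.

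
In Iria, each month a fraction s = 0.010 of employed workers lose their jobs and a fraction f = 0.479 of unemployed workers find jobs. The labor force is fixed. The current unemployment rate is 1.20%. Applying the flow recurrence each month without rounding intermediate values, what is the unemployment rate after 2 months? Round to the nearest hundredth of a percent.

Unemployment rate after two months ≈ 1.82%.

With a fixed labor force, u_{t+1} = u_t + s·(1−u_t) − f·u_t = u_t·(1−s−f) + s.
Here 1−s−f = 0.511 and s = 0.010.
u_1 = 0.012000 × 0.511 + 0.010 = 0.016132.
u_2 = 0.016132 × 0.511 + 0.010 = 0.018243.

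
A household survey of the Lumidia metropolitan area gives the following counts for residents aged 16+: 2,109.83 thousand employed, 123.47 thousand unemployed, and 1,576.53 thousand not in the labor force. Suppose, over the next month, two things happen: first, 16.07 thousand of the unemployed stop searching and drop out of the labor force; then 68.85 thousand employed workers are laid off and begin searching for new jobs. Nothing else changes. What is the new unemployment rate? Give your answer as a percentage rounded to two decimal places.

New unemployment rate ≈ 7.95%.

Initially, labor force = 2,109.83 + 123.47 = 2,233.30 thousand, so u = 123.47/2,233.30 = 5.53%.
After the first change, unemployed and labor force both fall by 16.07 → E = 2,109.83, U = 107.40, labor force = 2,217.23 thousand.
After the second change, employed falls and unemployed rises by 68.85; labor force unchanged → E = 2,040.98, U = 176.25, labor force = 2,217.23 thousand.
New unemployment rate = 176.25 / 2,217.23 = 7.95%.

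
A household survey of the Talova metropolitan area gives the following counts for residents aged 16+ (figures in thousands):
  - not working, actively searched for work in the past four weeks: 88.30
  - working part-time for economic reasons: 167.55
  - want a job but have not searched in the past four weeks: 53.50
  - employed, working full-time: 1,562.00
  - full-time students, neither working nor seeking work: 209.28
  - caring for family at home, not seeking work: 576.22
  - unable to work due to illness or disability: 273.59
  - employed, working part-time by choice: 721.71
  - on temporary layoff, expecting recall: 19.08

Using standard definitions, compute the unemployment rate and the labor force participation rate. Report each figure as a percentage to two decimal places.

Unemployment rate ≈ 4.20%; labor force participation rate ≈ 69.69%.

Employed = 167.55 + 1,562.00 + 721.71 = 2,451.26 thousand (anyone who worked, including part-time for economic reasons, counts as employed).
Unemployed = 88.30 + 19.08 = 107.38 thousand (jobless and actively searching, or on temporary layoff).
Labor force = 2,451.26 + 107.38 = 2,558.64 thousand.
Not in labor force = 53.50 + 209.28 + 576.22 + 273.59 = 1,112.59 thousand (those not working and not actively searching are outside the labor force — including those who want a job but have given up searching).
Civilian working-age population = 2,558.64 + 1,112.59 = 3,671.23 thousand.
Unemployment rate = 107.38 / 2,558.64 = 4.20%.
Labor force participation rate = 2,558.64 / 3,671.23 = 69.69%.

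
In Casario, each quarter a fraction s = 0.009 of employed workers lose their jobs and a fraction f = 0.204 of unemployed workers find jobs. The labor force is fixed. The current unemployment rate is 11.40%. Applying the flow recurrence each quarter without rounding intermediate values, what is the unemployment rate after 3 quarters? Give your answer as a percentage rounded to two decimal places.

Unemployment rate after three quarters ≈ 7.72%.

With a fixed labor force, u_{t+1} = u_t + s·(1−u_t) − f·u_t = u_t·(1−s−f) + s.
Here 1−s−f = 0.787 and s = 0.009.
u_1 = 0.114000 × 0.787 + 0.009 = 0.098718.
u_2 = 0.098718 × 0.787 + 0.009 = 0.086691.
u_3 = 0.086691 × 0.787 + 0.009 = 0.077226.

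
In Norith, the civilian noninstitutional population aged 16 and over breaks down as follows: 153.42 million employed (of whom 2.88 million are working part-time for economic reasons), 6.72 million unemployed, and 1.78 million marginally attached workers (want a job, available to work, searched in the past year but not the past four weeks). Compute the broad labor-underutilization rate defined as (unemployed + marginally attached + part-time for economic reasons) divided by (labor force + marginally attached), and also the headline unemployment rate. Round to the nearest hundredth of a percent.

Broad underutilization rate ≈ 7.03%; headline unemployment rate ≈ 4.20%.

Labor force = 153.42 + 6.72 = 160.14 million.
Numerator = 6.72 + 1.78 + 2.88 = 11.38 million.
Denominator = 160.14 + 1.78 = 161.92 million.
Broad rate = 11.38 / 161.92 = 7.03%.
Headline unemployment rate = 6.72 / 160.14 = 4.20%.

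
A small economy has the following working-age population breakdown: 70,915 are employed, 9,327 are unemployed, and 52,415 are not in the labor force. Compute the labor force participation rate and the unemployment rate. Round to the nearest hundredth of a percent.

Labor force = employed + unemployed = 70,915 + 9,327 = 80,242.
Working-age population = 80,242 + 52,415 = 132,657.
Unemployment rate = 9,327 / 80,242 = 11.62%.
Labor force participation rate = 80,242 / 132,657 = 60.49%.

Labor force participation rate ≈ 60.49%; unemployment rate ≈ 11.62%.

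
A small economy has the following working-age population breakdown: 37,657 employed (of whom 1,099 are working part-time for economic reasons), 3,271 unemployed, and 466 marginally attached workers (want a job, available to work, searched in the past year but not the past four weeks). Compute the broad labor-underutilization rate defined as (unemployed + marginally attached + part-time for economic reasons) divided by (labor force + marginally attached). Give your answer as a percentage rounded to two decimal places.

Labor force = 37,657 + 3,271 = 40,928.
Numerator = 3,271 + 466 + 1,099 = 4,836.
Denominator = 40,928 + 466 = 41,394.
Broad rate = 4,836 / 41,394 = 11.68%.

Broad underutilization rate ≈ 11.68%.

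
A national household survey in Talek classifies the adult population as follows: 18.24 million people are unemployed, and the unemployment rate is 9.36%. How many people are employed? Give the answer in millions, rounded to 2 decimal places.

Labor force = U / u = 18.24 / 0.0936 ≈ 194.87 million.
Employed = labor force − unemployed = 194.87 − 18.24 = 176.63 million.

About 176.63 million are employed.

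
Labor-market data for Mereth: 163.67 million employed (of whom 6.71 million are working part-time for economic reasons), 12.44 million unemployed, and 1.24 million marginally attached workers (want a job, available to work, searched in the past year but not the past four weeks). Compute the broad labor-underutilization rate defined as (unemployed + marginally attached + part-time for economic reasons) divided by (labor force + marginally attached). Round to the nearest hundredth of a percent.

Broad underutilization rate ≈ 11.50%.

Labor force = 163.67 + 12.44 = 176.11 million.
Numerator = 12.44 + 1.24 + 6.71 = 20.39 million.
Denominator = 176.11 + 1.24 = 177.35 million.
Broad rate = 20.39 / 177.35 = 11.50%.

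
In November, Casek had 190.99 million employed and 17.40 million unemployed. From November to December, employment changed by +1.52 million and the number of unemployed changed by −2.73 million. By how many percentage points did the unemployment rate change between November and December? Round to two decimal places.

November: labor force = 190.99 + 17.40 = 208.39; u = 17.40/208.39 = 8.35%.
December: labor force = 192.51 + 14.67 = 207.18; u = 14.67/207.18 = 7.08%.
Change = 7.08% − 8.35% = −1.27 pp.

The unemployment rate changed by −1.27 percentage points.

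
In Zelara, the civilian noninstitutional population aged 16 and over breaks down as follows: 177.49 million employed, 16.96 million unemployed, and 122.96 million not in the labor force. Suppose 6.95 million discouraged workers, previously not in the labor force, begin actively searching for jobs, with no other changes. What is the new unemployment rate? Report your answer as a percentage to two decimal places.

Initially, labor force = 177.49 + 16.96 = 194.45 million, so u = 16.96/194.45 = 8.72%.
After the change, unemployed and labor force both rise by 6.95 → E = 177.49, U = 23.91, labor force = 201.40 million.
New unemployment rate = 23.91 / 201.40 = 11.87%.

New unemployment rate ≈ 11.87%.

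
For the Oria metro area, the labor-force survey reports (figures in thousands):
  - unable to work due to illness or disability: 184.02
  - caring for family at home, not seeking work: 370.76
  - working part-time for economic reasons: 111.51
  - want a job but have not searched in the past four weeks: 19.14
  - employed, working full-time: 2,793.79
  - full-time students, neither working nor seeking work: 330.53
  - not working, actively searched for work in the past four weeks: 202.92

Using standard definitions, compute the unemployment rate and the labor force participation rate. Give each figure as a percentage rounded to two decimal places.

Employed = 111.51 + 2,793.79 = 2,905.30 thousand (anyone who worked, including part-time for economic reasons, counts as employed).
Unemployed = 202.92 thousand.
Labor force = 2,905.30 + 202.92 = 3,108.22 thousand.
Not in labor force = 184.02 + 370.76 + 19.14 + 330.53 = 904.45 thousand (those not working and not actively searching are outside the labor force — including those who want a job but have given up searching).
Civilian working-age population = 3,108.22 + 904.45 = 4,012.67 thousand.
Unemployment rate = 202.92 / 3,108.22 = 6.53%.
Labor force participation rate = 3,108.22 / 4,012.67 = 77.46%.

Unemployment rate ≈ 6.53%; labor force participation rate ≈ 77.46%.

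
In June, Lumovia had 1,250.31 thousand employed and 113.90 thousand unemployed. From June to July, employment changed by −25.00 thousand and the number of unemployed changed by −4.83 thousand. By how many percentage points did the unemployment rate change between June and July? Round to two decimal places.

The unemployment rate changed by −0.18 percentage points.

June: labor force = 1,250.31 + 113.90 = 1,364.21; u = 113.90/1,364.21 = 8.35%.
July: labor force = 1,225.31 + 109.07 = 1,334.38; u = 109.07/1,334.38 = 8.17%.
Change = 8.17% − 8.35% = −0.18 pp.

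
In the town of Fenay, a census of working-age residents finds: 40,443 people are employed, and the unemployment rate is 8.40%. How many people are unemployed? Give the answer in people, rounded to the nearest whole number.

About 3,709 are unemployed.

Let U be the number unemployed. The labor force is E + U, and U/(E+U) = 0.0840.
So U = 0.0840 × 40,443 / (1 − 0.0840) = 3397.21 / 0.9160 ≈ 3,709.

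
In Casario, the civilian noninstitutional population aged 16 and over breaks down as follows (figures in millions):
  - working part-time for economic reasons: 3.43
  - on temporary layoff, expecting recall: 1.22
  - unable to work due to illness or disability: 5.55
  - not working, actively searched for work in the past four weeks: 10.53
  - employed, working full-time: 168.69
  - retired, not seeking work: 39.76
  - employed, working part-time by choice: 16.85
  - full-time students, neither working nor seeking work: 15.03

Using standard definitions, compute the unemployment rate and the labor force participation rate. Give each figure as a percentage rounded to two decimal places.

Employed = 3.43 + 168.69 + 16.85 = 188.97 million (anyone who worked, including part-time for economic reasons, counts as employed).
Unemployed = 1.22 + 10.53 = 11.75 million (jobless and actively searching, or on temporary layoff).
Labor force = 188.97 + 11.75 = 200.72 million.
Not in labor force = 5.55 + 39.76 + 15.03 = 60.34 million (those not working and not actively searching are outside the labor force).
Civilian working-age population = 200.72 + 60.34 = 261.06 million.
Unemployment rate = 11.75 / 200.72 = 5.85%.
Labor force participation rate = 200.72 / 261.06 = 76.89%.

Unemployment rate ≈ 5.85%; labor force participation rate ≈ 76.89%.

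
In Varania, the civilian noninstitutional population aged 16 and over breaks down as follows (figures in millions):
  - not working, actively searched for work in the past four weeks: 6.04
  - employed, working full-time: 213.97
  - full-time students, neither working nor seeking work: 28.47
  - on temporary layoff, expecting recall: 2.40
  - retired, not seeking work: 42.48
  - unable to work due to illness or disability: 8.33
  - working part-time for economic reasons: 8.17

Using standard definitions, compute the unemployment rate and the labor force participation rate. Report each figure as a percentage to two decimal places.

Unemployment rate ≈ 3.66%; labor force participation rate ≈ 74.41%.

Employed = 213.97 + 8.17 = 222.14 million (anyone who worked, including part-time for economic reasons, counts as employed).
Unemployed = 6.04 + 2.40 = 8.44 million (jobless and actively searching, or on temporary layoff).
Labor force = 222.14 + 8.44 = 230.58 million.
Not in labor force = 28.47 + 42.48 + 8.33 = 79.28 million (those not working and not actively searching are outside the labor force).
Civilian working-age population = 230.58 + 79.28 = 309.86 million.
Unemployment rate = 8.44 / 230.58 = 3.66%.
Labor force participation rate = 230.58 / 309.86 = 74.41%.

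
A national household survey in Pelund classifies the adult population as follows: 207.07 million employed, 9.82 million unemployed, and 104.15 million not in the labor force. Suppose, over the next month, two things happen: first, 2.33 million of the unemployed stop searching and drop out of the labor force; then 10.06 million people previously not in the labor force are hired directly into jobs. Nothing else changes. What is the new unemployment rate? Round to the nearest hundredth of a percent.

Initially, labor force = 207.07 + 9.82 = 216.89 million, so u = 9.82/216.89 = 4.53%.
After the first change, unemployed and labor force both fall by 2.33 → E = 207.07, U = 7.49, labor force = 214.56 million.
After the second change, employed and labor force both rise by 10.06; unemployed unchanged → E = 217.13, U = 7.49, labor force = 224.62 million.
New unemployment rate = 7.49 / 224.62 = 3.33%.

New unemployment rate ≈ 3.33%.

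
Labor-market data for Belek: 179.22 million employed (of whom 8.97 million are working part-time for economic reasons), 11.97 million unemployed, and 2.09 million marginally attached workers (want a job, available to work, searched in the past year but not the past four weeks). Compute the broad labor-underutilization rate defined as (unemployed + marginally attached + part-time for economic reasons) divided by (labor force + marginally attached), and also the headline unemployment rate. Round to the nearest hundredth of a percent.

Labor force = 179.22 + 11.97 = 191.19 million.
Numerator = 11.97 + 2.09 + 8.97 = 23.03 million.
Denominator = 191.19 + 2.09 = 193.28 million.
Broad rate = 23.03 / 193.28 = 11.92%.
Headline unemployment rate = 11.97 / 191.19 = 6.26%.

Broad underutilization rate ≈ 11.92%; headline unemployment rate ≈ 6.26%.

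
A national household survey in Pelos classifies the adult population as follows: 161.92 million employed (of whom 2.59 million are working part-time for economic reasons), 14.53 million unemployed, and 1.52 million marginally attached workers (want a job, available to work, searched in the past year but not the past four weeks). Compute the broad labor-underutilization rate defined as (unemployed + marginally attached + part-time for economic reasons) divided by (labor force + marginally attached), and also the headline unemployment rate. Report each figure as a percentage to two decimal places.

Labor force = 161.92 + 14.53 = 176.45 million.
Numerator = 14.53 + 1.52 + 2.59 = 18.64 million.
Denominator = 176.45 + 1.52 = 177.97 million.
Broad rate = 18.64 / 177.97 = 10.47%.
Headline unemployment rate = 14.53 / 176.45 = 8.23%.

Broad underutilization rate ≈ 10.47%; headline unemployment rate ≈ 8.23%.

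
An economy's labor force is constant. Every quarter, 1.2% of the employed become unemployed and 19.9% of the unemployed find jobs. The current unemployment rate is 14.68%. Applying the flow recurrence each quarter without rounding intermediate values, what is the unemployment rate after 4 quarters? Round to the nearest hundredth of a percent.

With a fixed labor force, u_{t+1} = u_t + s·(1−u_t) − f·u_t = u_t·(1−s−f) + s.
Here 1−s−f = 0.789 and s = 0.012.
u_1 = 0.146800 × 0.789 + 0.012 = 0.127825.
u_2 = 0.127825 × 0.789 + 0.012 = 0.112854.
u_3 = 0.112854 × 0.789 + 0.012 = 0.101042.
u_4 = 0.101042 × 0.789 + 0.012 = 0.091722.

Unemployment rate after four quarters ≈ 9.17%.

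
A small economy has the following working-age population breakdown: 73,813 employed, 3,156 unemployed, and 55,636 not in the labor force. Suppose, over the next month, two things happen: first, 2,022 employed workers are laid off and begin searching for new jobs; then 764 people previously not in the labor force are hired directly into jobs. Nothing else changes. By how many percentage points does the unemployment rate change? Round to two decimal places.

Initially, labor force = 73,813 + 3,156 = 76,969, so u = 3,156/76,969 = 4.10%.
After the first change, employed falls and unemployed rises by 2,022; labor force unchanged → E = 71,791, U = 5,178, labor force = 76,969.
After the second change, employed and labor force both rise by 764; unemployed unchanged → E = 72,555, U = 5,178, labor force = 77,733.
New unemployment rate = 5,178 / 77,733 = 6.66%.
Change = 6.66% − 4.10% = +2.56 percentage points.

The unemployment rate changes by +2.56 percentage points.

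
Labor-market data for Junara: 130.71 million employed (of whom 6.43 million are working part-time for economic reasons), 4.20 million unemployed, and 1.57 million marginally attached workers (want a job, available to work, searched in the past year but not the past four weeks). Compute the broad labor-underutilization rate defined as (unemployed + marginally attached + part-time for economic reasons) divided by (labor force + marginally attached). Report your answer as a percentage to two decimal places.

Labor force = 130.71 + 4.20 = 134.91 million.
Numerator = 4.20 + 1.57 + 6.43 = 12.20 million.
Denominator = 134.91 + 1.57 = 136.48 million.
Broad rate = 12.20 / 136.48 = 8.94%.

Broad underutilization rate ≈ 8.94%.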